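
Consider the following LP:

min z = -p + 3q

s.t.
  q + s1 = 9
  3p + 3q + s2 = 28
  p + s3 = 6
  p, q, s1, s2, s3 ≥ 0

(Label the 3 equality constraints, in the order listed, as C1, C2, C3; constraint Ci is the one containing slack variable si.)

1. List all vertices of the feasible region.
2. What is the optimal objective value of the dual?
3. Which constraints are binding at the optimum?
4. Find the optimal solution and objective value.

1. (0, 0), (6, 0), (6, 3.333), (0.3333, 9), (0, 9)
2. -6 (by strong duality, equal to the primal optimum)
3. C3, q ≥ 0
4. p = 6, q = 0, z = -6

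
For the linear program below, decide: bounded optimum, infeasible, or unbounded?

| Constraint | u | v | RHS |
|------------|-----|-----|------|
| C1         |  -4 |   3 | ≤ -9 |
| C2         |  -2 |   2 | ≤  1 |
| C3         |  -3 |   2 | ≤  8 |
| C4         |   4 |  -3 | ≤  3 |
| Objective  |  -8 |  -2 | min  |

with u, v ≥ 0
C4 requires 4u - 3v ≤ 3, while C1 (-4u + 3v ≤ -9) is equivalent to 4u - 3v ≥ 9. Together they would need 9 ≤ 4u - 3v ≤ 3, which is impossible since 9 > 3. No point satisfies all constraints.

Infeasible: no point satisfies all constraints simultaneously.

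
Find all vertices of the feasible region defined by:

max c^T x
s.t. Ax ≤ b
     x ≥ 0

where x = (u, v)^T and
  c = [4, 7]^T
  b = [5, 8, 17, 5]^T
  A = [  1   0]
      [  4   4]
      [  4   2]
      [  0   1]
Each vertex is the intersection of two constraint boundaries that also satisfies all remaining constraints:
  u = 0 and v = 0 → (0, 0)
  4u + 4v = 8 and v = 0 → (2, 0)
  4u + 4v = 8 and u = 0 → (0, 2)

Vertices: (0, 0), (2, 0), (0, 2)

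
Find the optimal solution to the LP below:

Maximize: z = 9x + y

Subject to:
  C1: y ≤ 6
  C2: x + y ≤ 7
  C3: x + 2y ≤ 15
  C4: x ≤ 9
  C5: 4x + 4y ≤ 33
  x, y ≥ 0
x = 7, y = 0, z = 63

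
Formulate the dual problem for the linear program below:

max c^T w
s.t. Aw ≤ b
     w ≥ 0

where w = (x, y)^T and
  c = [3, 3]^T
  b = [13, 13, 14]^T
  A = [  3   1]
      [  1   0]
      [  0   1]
Minimize: z = 13y1 + 13y2 + 14y3

Subject to:
  C1: -3y1 - y2 ≤ -3
  C2: -y1 - y3 ≤ -3
  y1, y2, y3 ≥ 0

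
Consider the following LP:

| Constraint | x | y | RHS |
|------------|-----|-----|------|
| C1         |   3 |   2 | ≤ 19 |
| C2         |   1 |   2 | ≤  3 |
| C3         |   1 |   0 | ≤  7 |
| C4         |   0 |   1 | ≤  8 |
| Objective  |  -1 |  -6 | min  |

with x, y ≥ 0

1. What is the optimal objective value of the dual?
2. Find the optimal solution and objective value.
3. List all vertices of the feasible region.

1. -9 (by strong duality, equal to the primal optimum)
2. x = 0, y = 1.5, z = -9
3. (0, 0), (3, 0), (0, 1.5)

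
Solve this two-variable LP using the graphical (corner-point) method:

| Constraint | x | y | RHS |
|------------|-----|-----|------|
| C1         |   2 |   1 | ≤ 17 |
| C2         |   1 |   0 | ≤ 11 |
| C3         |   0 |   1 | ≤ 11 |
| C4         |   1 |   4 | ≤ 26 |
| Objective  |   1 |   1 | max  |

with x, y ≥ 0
Each vertex is the intersection of two constraint boundaries that also satisfies all remaining constraints:
  x = 0 and y = 0 → (0, 0)
  2x + y = 17 and y = 0 → (8.5, 0)
  2x + y = 17 and x + 4y = 26 → (6, 5)
  x + 4y = 26 and x = 0 → (0, 6.5)

Evaluating z = x + y at each vertex:
  (0, 0): z = 0
  (8.5, 0): z = 8.5
  (6, 5): z = 11
  (0, 6.5): z = 6.5

The maximum is at (6, 5) with z = 11.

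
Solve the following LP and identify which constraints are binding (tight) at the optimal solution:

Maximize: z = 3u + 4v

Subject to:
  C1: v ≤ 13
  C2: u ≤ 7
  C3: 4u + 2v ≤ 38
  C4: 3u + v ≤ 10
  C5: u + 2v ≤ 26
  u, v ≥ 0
Optimal: u = 0, v = 10
Binding: C4, u ≥ 0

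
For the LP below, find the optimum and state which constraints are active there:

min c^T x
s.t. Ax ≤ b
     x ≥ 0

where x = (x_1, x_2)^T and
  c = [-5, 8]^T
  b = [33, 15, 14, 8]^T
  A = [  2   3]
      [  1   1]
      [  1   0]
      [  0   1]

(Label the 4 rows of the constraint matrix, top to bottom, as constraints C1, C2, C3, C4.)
Optimal: x_1 = 14, x_2 = 0
Slack at optimum:
  C1: slack = 5
  C2: slack = 1
  C3: slack = 0 (binding)
  C4: slack = 8
  x_1 ≥ 0: x_1 = 14
  x_2 ≥ 0: x_2 = 0 (binding)
Binding constraints: C3, x_2 ≥ 0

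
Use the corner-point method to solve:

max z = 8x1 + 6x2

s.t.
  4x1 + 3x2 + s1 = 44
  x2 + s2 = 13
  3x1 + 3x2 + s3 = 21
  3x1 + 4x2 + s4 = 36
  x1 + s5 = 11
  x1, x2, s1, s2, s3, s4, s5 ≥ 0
Each vertex is the intersection of two constraint boundaries that also satisfies all remaining constraints:
  x1 = 0 and x2 = 0 → (0, 0)
  3x1 + 3x2 = 21 and x2 = 0 → (7, 0)
  3x1 + 3x2 = 21 and x1 = 0 → (0, 7)

Evaluating z = 8x1 + 6x2 at each vertex:
  (0, 0): z = 0
  (7, 0): z = 56
  (0, 7): z = 42

The maximum is at (7, 0) with z = 56.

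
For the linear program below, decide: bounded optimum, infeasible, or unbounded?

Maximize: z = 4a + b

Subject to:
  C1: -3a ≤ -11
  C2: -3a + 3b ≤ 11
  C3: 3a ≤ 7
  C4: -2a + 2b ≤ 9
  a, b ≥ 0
C3 requires 3a ≤ 7, while C1 (-3a ≤ -11) is equivalent to 3a ≥ 11. Together they would need 11 ≤ 3a ≤ 7, which is impossible since 11 > 7. No point satisfies all constraints.

The feasible region is empty; the LP is infeasible.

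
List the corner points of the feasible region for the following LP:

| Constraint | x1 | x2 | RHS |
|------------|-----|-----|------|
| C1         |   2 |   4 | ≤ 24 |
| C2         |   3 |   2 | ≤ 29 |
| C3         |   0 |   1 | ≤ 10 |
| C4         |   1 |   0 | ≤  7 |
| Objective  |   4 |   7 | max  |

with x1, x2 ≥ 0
Each vertex is the intersection of two constraint boundaries that also satisfies all remaining constraints:
  x1 = 0 and x2 = 0 → (0, 0)
  x1 = 7 and x2 = 0 → (7, 0)
  2x1 + 4x2 = 24 and x1 = 7 → (7, 2.5)
  2x1 + 4x2 = 24 and x1 = 0 → (0, 6)

Vertices: (0, 0), (7, 0), (7, 2.5), (0, 6)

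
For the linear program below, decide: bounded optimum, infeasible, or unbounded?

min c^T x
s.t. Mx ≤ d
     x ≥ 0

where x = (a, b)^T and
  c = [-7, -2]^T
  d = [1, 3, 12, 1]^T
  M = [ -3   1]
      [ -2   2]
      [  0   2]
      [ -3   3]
Feasible point: (0, 0) satisfies every constraint, so the LP is feasible.
Direction d = (1, 0): for each constraint row a, a·d ≤ 0 —
  (-3)(1) + (1)(0) = -3 ≤ 0
  (-2)(1) + (2)(0) = -2 ≤ 0
  (0)(1) + (2)(0) = 0 ≤ 0
  (-3)(1) + (3)(0) = -3 ≤ 0
and d ≥ 0, so (0, 0) + t·d stays feasible for every t ≥ 0. Along this ray z = -7a - 2b changes by -7 per unit t, so z → −∞.

Unbounded — the objective can decrease without bound over the feasible region.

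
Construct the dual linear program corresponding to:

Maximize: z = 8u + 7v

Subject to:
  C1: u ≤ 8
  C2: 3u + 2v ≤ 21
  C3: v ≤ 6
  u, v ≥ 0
Minimize: z = 8y1 + 21y2 + 6y3

Subject to:
  C1: -y1 - 3y2 ≤ -8
  C2: -2y2 - y3 ≤ -7
  y1, y2, y3 ≥ 0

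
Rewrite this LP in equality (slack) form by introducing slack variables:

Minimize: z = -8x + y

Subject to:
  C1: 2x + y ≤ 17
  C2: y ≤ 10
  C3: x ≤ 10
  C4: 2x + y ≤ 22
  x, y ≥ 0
min z = -8x + y

s.t.
  2x + y + s1 = 17
  y + s2 = 10
  x + s3 = 10
  2x + y + s4 = 22
  x, y, s1, s2, s3, s4 ≥ 0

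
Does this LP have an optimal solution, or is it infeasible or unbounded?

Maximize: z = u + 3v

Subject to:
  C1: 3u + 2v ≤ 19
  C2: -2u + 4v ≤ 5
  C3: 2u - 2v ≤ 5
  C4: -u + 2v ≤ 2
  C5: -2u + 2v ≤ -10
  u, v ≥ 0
C3 requires 2u - 2v ≤ 5, while C5 (-2u + 2v ≤ -10) is equivalent to 2u - 2v ≥ 10. Together they would need 10 ≤ 2u - 2v ≤ 5, which is impossible since 10 > 5. No point satisfies all constraints.

The feasible region is empty; the LP is infeasible.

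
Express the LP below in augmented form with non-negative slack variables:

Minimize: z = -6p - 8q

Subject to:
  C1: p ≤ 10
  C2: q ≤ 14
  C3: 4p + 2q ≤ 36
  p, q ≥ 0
min z = -6p - 8q

s.t.
  p + s1 = 10
  q + s2 = 14
  4p + 2q + s3 = 36
  p, q, s1, s2, s3 ≥ 0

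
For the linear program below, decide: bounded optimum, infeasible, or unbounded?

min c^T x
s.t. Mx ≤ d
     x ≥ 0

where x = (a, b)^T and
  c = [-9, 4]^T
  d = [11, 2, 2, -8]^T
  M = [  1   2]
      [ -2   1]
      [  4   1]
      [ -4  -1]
One constraint requires 4a + b ≤ 2, while the constraint -4a - b ≤ -8 is equivalent to 4a + b ≥ 8. Together they would need 8 ≤ 4a + b ≤ 2, which is impossible since 8 > 2. No point satisfies all constraints.

Infeasible: no point satisfies all constraints simultaneously.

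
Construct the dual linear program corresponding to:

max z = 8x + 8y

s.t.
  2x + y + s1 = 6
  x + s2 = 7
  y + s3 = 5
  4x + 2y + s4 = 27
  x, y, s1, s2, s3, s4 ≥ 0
Minimize: z = 6y1 + 7y2 + 5y3 + 27y4

Subject to:
  C1: -2y1 - y2 - 4y4 ≤ -8
  C2: -y1 - y3 - 2y4 ≤ -8
  y1, y2, y3, y4 ≥ 0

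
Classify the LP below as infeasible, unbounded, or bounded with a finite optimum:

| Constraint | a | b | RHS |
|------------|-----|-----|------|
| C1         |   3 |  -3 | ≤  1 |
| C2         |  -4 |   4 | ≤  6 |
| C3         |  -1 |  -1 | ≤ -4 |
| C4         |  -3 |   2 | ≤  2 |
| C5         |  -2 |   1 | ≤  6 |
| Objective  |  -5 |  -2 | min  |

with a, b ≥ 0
Feasible point: (2, 2) satisfies every constraint, so the LP is feasible.
Direction d = (1, 1): for each constraint row a, a·d ≤ 0 —
  (3)(1) + (-3)(1) = 0 ≤ 0
  (-4)(1) + (4)(1) = 0 ≤ 0
  (-1)(1) + (-1)(1) = -2 ≤ 0
  (-3)(1) + (2)(1) = -1 ≤ 0
  (-2)(1) + (1)(1) = -1 ≤ 0
and d ≥ 0, so (2, 2) + t·d stays feasible for every t ≥ 0. Along this ray z = -5a - 2b changes by -7 per unit t, so z → −∞.

Unbounded: there is a feasible ray along which z → −∞.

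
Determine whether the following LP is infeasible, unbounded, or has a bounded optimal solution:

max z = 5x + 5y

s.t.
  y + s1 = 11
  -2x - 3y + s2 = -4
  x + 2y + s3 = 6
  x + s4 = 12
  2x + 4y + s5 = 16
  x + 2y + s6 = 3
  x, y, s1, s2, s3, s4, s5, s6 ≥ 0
The point (3, 0) satisfies every constraint, so the LP is feasible; the constraints give x ≤ 12 and y ≤ 11, which with x, y ≥ 0 keep the feasible region inside a bounded box. A feasible, bounded LP attains a finite optimum at a vertex.

Evaluating z = 5x + 5y at each vertex:
  (2, 0): z = 10
  (3, 0): z = 15
  (0, 1.5): z = 7.5
  (0, 1.333): z = 6.667

Feasible with finite optimum z* = 15 at (3, 0).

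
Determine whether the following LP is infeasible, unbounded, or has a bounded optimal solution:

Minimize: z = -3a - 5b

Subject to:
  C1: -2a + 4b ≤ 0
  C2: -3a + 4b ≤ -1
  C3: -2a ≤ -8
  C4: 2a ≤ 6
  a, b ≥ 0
C4 requires 2a ≤ 6, while C3 (-2a ≤ -8) is equivalent to 2a ≥ 8. Together they would need 8 ≤ 2a ≤ 6, which is impossible since 8 > 6. No point satisfies all constraints.

Infeasible: no point satisfies all constraints simultaneously.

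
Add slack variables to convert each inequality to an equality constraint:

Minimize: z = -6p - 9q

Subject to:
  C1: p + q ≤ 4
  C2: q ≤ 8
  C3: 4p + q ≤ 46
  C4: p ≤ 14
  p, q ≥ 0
min z = -6p - 9q

s.t.
  p + q + s1 = 4
  q + s2 = 8
  4p + q + s3 = 46
  p + s4 = 14
  p, q, s1, s2, s3, s4 ≥ 0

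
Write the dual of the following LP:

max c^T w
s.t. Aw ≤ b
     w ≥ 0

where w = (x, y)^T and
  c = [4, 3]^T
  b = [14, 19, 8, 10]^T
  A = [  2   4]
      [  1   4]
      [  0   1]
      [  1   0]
Minimize: z = 14y1 + 19y2 + 8y3 + 10y4

Subject to:
  C1: -2y1 - y2 - y4 ≤ -4
  C2: -4y1 - 4y2 - y3 ≤ -3
  y1, y2, y3, y4 ≥ 0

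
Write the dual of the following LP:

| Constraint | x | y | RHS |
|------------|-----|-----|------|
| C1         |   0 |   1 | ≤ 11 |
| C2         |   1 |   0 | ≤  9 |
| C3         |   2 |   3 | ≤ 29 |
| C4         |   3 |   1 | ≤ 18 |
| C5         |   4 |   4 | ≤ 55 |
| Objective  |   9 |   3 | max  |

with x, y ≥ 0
Minimize: z = 11y1 + 9y2 + 29y3 + 18y4 + 55y5

Subject to:
  C1: -y2 - 2y3 - 3y4 - 4y5 ≤ -9
  C2: -y1 - 3y3 - y4 - 4y5 ≤ -3
  y1, y2, y3, y4, y5 ≥ 0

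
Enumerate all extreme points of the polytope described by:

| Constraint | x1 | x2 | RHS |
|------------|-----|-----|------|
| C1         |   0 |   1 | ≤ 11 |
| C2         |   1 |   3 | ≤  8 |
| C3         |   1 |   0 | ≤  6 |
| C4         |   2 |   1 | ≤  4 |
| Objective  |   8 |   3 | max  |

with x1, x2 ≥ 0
Each vertex is the intersection of two constraint boundaries that also satisfies all remaining constraints:
  x1 = 0 and x2 = 0 → (0, 0)
  2x1 + x2 = 4 and x2 = 0 → (2, 0)
  x1 + 3x2 = 8 and 2x1 + x2 = 4 → (0.8, 2.4)
  x1 + 3x2 = 8 and x1 = 0 → (0, 2.667)

Vertices: (0, 0), (2, 0), (0.8, 2.4), (0, 2.667)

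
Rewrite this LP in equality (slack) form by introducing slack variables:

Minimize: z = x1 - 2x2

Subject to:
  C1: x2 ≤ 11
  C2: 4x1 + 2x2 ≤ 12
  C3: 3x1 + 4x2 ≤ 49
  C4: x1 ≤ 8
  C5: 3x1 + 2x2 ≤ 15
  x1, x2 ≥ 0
min z = x1 - 2x2

s.t.
  x2 + s1 = 11
  4x1 + 2x2 + s2 = 12
  3x1 + 4x2 + s3 = 49
  x1 + s4 = 8
  3x1 + 2x2 + s5 = 15
  x1, x2, s1, s2, s3, s4, s5 ≥ 0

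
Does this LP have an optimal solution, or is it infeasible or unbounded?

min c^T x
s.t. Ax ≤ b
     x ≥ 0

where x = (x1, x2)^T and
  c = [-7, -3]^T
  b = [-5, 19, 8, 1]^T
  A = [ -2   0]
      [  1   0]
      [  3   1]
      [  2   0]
One constraint requires 2x1 ≤ 1, while the constraint -2x1 ≤ -5 is equivalent to 2x1 ≥ 5. Together they would need 5 ≤ 2x1 ≤ 1, which is impossible since 5 > 1. No point satisfies all constraints.

Infeasible: no point satisfies all constraints simultaneously.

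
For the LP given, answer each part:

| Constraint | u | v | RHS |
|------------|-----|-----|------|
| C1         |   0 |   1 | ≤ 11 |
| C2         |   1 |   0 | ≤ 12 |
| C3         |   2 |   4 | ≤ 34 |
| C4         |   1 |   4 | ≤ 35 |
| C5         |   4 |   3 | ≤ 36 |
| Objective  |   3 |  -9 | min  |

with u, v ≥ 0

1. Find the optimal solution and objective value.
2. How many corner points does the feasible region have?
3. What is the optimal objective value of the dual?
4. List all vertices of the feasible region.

1. u = 0, v = 8.5, z = -76.5
2. 4
3. -76.5 (by strong duality, equal to the primal optimum)
4. (0, 0), (9, 0), (4.2, 6.4), (0, 8.5)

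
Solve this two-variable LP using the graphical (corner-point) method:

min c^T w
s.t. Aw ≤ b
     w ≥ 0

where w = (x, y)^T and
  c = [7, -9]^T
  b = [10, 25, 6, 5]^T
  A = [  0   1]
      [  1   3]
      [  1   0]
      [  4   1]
Each vertex is the intersection of two constraint boundaries that also satisfies all remaining constraints:
  x = 0 and y = 0 → (0, 0)
  4x + y = 5 and y = 0 → (1.25, 0)
  4x + y = 5 and x = 0 → (0, 5)

Evaluating z = 7x - 9y at each vertex:
  (0, 0): z = 0
  (1.25, 0): z = 8.75
  (0, 5): z = -45

The minimum is at (0, 5) with z = -45.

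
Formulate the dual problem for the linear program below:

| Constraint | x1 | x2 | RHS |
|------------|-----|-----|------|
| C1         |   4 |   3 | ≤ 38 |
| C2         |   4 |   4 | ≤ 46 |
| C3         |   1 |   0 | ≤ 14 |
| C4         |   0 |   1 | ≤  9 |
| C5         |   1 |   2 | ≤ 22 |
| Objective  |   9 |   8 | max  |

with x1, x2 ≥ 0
Minimize: z = 38y1 + 46y2 + 14y3 + 9y4 + 22y5

Subject to:
  C1: -4y1 - 4y2 - y3 - y5 ≤ -9
  C2: -3y1 - 4y2 - y4 - 2y5 ≤ -8
  y1, y2, y3, y4, y5 ≥ 0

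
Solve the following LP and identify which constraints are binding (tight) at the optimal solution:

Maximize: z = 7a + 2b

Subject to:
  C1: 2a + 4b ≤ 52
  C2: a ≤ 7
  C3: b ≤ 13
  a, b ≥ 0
Optimal: a = 7, b = 9.5
Slack at optimum:
  C1: slack = 0 (binding)
  C2: slack = 0 (binding)
  C3: slack = 3.5
  a ≥ 0: a = 7
  b ≥ 0: b = 9.5
Binding constraints: C1, C2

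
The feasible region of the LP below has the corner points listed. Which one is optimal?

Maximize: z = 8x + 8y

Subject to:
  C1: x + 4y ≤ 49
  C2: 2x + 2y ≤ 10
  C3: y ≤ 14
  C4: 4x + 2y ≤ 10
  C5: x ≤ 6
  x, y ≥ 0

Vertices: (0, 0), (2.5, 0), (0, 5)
Evaluating z = 8x + 8y at each vertex:
  (0, 0): z = 0
  (2.5, 0): z = 20
  (0, 5): z = 40

The largest value is z = 40, attained at (0, 5).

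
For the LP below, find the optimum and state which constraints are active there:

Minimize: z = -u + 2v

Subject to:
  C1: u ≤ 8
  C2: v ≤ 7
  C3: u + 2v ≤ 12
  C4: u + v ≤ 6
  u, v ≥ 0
Optimal: u = 6, v = 0
Slack at optimum:
  C1: slack = 2
  C2: slack = 7
  C3: slack = 6
  C4: slack = 0 (binding)
  u ≥ 0: u = 6
  v ≥ 0: v = 0 (binding)
Binding constraints: C4, v ≥ 0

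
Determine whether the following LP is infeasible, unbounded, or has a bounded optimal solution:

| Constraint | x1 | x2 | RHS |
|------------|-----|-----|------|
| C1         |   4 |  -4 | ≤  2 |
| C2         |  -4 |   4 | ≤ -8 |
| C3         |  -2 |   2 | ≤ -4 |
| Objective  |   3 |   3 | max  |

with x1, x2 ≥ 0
C1 requires 4x1 - 4x2 ≤ 2, while C2 (-4x1 + 4x2 ≤ -8) is equivalent to 4x1 - 4x2 ≥ 8. Together they would need 8 ≤ 4x1 - 4x2 ≤ 2, which is impossible since 8 > 2. No point satisfies all constraints.

Infeasible — the constraint set is empty.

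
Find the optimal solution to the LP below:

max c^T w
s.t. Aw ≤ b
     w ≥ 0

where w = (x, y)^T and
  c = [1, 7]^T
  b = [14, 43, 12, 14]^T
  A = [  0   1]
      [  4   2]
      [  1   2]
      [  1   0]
x = 0, y = 6, z = 42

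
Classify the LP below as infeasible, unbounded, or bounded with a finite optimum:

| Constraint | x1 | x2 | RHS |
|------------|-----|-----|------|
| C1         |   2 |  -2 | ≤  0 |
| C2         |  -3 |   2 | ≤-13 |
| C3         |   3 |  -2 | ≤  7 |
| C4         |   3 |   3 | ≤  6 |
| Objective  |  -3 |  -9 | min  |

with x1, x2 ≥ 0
C3 requires 3x1 - 2x2 ≤ 7, while C2 (-3x1 + 2x2 ≤ -13) is equivalent to 3x1 - 2x2 ≥ 13. Together they would need 13 ≤ 3x1 - 2x2 ≤ 7, which is impossible since 13 > 7. No point satisfies all constraints.

Infeasible: no point satisfies all constraints simultaneously.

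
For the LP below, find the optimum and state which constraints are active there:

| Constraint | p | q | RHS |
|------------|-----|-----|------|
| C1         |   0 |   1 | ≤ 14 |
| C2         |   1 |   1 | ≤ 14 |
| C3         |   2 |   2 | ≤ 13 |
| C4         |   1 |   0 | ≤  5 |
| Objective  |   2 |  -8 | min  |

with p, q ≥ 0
Optimal: p = 0, q = 6.5
Binding: C3, p ≥ 0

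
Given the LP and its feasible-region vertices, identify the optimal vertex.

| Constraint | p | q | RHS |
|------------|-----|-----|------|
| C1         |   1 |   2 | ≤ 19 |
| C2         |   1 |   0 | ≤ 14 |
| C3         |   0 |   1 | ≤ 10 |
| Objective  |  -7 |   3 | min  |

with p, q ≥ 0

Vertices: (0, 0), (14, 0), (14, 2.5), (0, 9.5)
(14, 0) with z = -98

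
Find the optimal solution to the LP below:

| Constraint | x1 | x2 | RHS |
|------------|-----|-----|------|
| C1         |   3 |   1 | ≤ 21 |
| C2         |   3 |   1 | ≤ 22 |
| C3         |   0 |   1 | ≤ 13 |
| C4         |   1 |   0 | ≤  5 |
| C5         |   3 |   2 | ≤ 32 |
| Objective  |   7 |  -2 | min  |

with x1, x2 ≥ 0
x1 = 0, x2 = 13, z = -26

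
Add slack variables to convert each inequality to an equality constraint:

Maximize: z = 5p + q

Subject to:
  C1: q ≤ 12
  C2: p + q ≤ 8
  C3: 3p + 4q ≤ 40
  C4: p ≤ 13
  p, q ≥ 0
max z = 5p + q

s.t.
  q + s1 = 12
  p + q + s2 = 8
  3p + 4q + s3 = 40
  p + s4 = 13
  p, q, s1, s2, s3, s4 ≥ 0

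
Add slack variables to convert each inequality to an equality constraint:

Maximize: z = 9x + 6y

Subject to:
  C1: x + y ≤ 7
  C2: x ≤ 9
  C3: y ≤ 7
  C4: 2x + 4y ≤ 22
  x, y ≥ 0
max z = 9x + 6y

s.t.
  x + y + s1 = 7
  x + s2 = 9
  y + s3 = 7
  2x + 4y + s4 = 22
  x, y, s1, s2, s3, s4 ≥ 0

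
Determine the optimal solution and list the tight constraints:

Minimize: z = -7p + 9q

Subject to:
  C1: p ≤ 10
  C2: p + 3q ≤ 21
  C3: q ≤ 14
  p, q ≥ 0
Optimal: p = 10, q = 0
Binding: C1, q ≥ 0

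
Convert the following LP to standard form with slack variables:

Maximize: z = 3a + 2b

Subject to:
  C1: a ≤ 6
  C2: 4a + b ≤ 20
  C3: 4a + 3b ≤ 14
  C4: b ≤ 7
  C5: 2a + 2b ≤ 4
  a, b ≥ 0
max z = 3a + 2b

s.t.
  a + s1 = 6
  4a + b + s2 = 20
  4a + 3b + s3 = 14
  b + s4 = 7
  2a + 2b + s5 = 4
  a, b, s1, s2, s3, s4, s5 ≥ 0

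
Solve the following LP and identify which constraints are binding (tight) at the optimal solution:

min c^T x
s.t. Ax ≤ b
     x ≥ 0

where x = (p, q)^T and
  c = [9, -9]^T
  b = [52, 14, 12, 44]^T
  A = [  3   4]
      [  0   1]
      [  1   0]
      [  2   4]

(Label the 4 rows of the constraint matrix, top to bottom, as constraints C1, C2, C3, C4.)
Optimal: p = 0, q = 11
Binding: C4, p ≥ 0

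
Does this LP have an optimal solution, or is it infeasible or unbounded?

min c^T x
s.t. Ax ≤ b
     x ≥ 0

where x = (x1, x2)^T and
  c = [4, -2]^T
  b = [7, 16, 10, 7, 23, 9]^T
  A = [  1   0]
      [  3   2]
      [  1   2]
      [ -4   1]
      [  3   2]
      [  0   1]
The point (0, 5) satisfies every constraint, so the LP is feasible; the constraints give x1 ≤ 7 and x2 ≤ 9, which with x1, x2 ≥ 0 keep the feasible region inside a bounded box. A feasible, bounded LP attains a finite optimum at a vertex.

Evaluating z = 4x1 - 2x2 at each vertex:
  (0, 0): z = 0
  (5.333, 0): z = 21.33
  (3, 3.5): z = 5
  (0, 5): z = -10

Bounded optimum: z* = -10 at (0, 5).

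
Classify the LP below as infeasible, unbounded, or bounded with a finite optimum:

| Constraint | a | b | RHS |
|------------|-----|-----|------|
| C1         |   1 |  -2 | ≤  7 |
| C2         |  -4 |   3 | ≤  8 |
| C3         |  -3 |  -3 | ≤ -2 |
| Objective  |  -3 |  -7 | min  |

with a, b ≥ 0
Feasible point: (0, 1) satisfies every constraint, so the LP is feasible.
Direction d = (1, 1): for each constraint row a, a·d ≤ 0 —
  (1)(1) + (-2)(1) = -1 ≤ 0
  (-4)(1) + (3)(1) = -1 ≤ 0
  (-3)(1) + (-3)(1) = -6 ≤ 0
and d ≥ 0, so (0, 1) + t·d stays feasible for every t ≥ 0. Along this ray z = -3a - 7b changes by -10 per unit t, so z → −∞.

The LP is unbounded; z can be made arbitrarily small.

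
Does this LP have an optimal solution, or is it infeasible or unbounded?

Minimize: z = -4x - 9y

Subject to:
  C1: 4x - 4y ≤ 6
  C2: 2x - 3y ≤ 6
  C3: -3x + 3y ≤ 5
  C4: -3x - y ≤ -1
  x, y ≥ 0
Feasible point: (0, 1) satisfies every constraint, so the LP is feasible.
Direction d = (1, 1): for each constraint row a, a·d ≤ 0 —
  (4)(1) + (-4)(1) = 0 ≤ 0
  (2)(1) + (-3)(1) = -1 ≤ 0
  (-3)(1) + (3)(1) = 0 ≤ 0
  (-3)(1) + (-1)(1) = -4 ≤ 0
and d ≥ 0, so (0, 1) + t·d stays feasible for every t ≥ 0. Along this ray z = -4x - 9y changes by -13 per unit t, so z → −∞.

Unbounded: there is a feasible ray along which z → −∞.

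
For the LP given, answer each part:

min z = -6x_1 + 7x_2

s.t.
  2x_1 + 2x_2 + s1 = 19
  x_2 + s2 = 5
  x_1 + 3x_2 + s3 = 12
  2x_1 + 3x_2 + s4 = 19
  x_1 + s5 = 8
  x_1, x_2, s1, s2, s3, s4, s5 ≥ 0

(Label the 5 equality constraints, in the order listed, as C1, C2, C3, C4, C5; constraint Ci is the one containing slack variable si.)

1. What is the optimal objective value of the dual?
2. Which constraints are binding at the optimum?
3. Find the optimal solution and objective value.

1. -48 (by strong duality, equal to the primal optimum)
2. C5, x_2 ≥ 0
3. x_1 = 8, x_2 = 0, z = -48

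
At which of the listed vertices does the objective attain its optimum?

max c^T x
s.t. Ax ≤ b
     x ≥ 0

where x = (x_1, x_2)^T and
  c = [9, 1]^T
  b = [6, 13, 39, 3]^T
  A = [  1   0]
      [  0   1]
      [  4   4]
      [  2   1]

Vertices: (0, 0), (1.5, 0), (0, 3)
Evaluating z = 9x_1 + x_2 at each vertex:
  (0, 0): z = 0
  (1.5, 0): z = 13.5
  (0, 3): z = 3

The largest value is z = 13.5, attained at (1.5, 0).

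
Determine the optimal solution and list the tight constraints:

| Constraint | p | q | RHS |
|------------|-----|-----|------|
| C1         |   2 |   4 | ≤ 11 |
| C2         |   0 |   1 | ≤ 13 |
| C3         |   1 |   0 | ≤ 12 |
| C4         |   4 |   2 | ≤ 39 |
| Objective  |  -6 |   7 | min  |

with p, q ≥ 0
Optimal: p = 5.5, q = 0
Slack at optimum:
  C1: slack = 0 (binding)
  C2: slack = 13
  C3: slack = 6.5
  C4: slack = 17
  p ≥ 0: p = 5.5
  q ≥ 0: q = 0 (binding)
Binding constraints: C1, q ≥ 0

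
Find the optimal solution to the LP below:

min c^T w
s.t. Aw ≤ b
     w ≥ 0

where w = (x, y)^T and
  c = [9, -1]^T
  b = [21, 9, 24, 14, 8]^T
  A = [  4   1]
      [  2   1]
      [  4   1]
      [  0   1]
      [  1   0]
Each vertex is the intersection of two constraint boundaries that also satisfies all remaining constraints:
  x = 0 and y = 0 → (0, 0)
  2x + y = 9 and y = 0 → (4.5, 0)
  2x + y = 9 and x = 0 → (0, 9)

Evaluating z = 9x - y at each vertex:
  (0, 0): z = 0
  (4.5, 0): z = 40.5
  (0, 9): z = -9

The minimum is at (0, 9) with z = -9.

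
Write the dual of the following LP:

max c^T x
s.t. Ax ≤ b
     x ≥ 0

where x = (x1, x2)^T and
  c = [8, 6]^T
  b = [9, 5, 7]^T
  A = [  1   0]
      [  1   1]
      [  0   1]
Minimize: z = 9y1 + 5y2 + 7y3

Subject to:
  C1: -y1 - y2 ≤ -8
  C2: -y2 - y3 ≤ -6
  y1, y2, y3 ≥ 0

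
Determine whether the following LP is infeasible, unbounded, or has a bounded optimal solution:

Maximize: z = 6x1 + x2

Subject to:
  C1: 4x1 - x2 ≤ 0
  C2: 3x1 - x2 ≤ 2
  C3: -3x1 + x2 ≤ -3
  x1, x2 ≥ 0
C2 requires 3x1 - x2 ≤ 2, while C3 (-3x1 + x2 ≤ -3) is equivalent to 3x1 - x2 ≥ 3. Together they would need 3 ≤ 3x1 - x2 ≤ 2, which is impossible since 3 > 2. No point satisfies all constraints.

Infeasible: no point satisfies all constraints simultaneously.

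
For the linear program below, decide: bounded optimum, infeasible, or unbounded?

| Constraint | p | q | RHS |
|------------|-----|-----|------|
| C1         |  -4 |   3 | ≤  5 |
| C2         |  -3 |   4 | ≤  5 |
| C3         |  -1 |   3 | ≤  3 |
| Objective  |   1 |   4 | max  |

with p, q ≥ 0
Feasible point: (0, 0) satisfies every constraint, so the LP is feasible.
Direction d = (1, 0): for each constraint row a, a·d ≤ 0 —
  (-4)(1) + (3)(0) = -4 ≤ 0
  (-3)(1) + (4)(0) = -3 ≤ 0
  (-1)(1) + (3)(0) = -1 ≤ 0
and d ≥ 0, so (0, 0) + t·d stays feasible for every t ≥ 0. Along this ray z = p + 4q changes by 1 per unit t, so z → +∞.

Unbounded — the objective can increase without bound over the feasible region.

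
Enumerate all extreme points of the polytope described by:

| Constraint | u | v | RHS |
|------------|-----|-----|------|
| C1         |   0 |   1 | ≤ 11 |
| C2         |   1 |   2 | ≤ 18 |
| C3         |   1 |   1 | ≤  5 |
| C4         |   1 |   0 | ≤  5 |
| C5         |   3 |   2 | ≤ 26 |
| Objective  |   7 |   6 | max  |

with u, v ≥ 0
Each vertex is the intersection of two constraint boundaries that also satisfies all remaining constraints:
  u = 0 and v = 0 → (0, 0)
  u + v = 5 and u = 5 → (5, 0)
  u + v = 5 and u = 0 → (0, 5)

Vertices: (0, 0), (5, 0), (0, 5)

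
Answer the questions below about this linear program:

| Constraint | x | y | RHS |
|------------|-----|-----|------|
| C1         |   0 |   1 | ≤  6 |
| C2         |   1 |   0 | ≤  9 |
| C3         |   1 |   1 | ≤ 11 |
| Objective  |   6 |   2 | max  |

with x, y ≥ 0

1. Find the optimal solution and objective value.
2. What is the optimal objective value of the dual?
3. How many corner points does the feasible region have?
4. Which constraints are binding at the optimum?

1. x = 9, y = 2, z = 58
2. 58 (by strong duality, equal to the primal optimum)
3. 5
4. C2, C3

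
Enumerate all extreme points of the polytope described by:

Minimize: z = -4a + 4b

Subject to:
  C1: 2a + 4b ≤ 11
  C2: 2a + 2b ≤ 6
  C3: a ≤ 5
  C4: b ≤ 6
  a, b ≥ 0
Each vertex is the intersection of two constraint boundaries that also satisfies all remaining constraints:
  a = 0 and b = 0 → (0, 0)
  2a + 2b = 6 and b = 0 → (3, 0)
  2a + 4b = 11 and 2a + 2b = 6 → (0.5, 2.5)
  2a + 4b = 11 and a = 0 → (0, 2.75)

Vertices: (0, 0), (3, 0), (0.5, 2.5), (0, 2.75)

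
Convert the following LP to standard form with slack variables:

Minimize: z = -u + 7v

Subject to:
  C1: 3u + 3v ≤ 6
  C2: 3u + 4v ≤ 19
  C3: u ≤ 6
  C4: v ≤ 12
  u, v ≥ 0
min z = -u + 7v

s.t.
  3u + 3v + s1 = 6
  3u + 4v + s2 = 19
  u + s3 = 6
  v + s4 = 12
  u, v, s1, s2, s3, s4 ≥ 0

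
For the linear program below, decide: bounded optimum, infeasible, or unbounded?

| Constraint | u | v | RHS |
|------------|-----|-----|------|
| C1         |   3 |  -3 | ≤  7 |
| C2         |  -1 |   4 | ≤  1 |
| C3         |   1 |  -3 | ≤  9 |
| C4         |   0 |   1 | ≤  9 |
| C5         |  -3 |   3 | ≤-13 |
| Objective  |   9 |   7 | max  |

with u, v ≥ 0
C1 requires 3u - 3v ≤ 7, while C5 (-3u + 3v ≤ -13) is equivalent to 3u - 3v ≥ 13. Together they would need 13 ≤ 3u - 3v ≤ 7, which is impossible since 13 > 7. No point satisfies all constraints.

Infeasible: no point satisfies all constraints simultaneously.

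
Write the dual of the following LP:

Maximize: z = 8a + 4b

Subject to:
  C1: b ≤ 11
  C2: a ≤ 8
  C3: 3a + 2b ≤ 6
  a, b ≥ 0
Minimize: z = 11y1 + 8y2 + 6y3

Subject to:
  C1: -y2 - 3y3 ≤ -8
  C2: -y1 - 2y3 ≤ -4
  y1, y2, y3 ≥ 0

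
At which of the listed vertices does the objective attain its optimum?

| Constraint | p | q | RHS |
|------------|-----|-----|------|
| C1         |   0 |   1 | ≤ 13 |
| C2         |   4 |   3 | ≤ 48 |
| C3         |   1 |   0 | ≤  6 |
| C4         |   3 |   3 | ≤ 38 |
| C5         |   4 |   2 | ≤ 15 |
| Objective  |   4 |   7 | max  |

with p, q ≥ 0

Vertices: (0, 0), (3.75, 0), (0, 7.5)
(0, 7.5) with z = 52.5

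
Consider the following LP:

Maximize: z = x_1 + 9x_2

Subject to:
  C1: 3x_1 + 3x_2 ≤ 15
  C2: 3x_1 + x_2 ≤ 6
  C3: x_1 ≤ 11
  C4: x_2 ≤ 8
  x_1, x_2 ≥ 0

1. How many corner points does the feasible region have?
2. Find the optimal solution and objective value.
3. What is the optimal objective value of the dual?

1. 4
2. x_1 = 0, x_2 = 5, z = 45
3. 45 (by strong duality, equal to the primal optimum)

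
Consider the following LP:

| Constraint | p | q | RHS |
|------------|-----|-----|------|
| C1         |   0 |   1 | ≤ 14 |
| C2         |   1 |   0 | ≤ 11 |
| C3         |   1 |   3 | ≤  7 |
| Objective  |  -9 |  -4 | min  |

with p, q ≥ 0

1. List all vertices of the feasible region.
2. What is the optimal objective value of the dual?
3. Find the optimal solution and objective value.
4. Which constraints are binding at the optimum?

1. (0, 0), (7, 0), (0, 2.333)
2. -63 (by strong duality, equal to the primal optimum)
3. p = 7, q = 0, z = -63
4. C3, q ≥ 0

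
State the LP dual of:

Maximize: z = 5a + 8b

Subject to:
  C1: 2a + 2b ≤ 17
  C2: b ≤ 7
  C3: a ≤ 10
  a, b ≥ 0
Minimize: z = 17y1 + 7y2 + 10y3

Subject to:
  C1: -2y1 - y3 ≤ -5
  C2: -2y1 - y2 ≤ -8
  y1, y2, y3 ≥ 0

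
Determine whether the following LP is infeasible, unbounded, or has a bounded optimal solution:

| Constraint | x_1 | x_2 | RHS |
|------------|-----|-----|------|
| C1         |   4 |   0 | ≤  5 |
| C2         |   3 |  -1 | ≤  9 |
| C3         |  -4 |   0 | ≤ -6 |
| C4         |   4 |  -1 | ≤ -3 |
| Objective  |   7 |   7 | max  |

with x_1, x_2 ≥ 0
C1 requires 4x_1 ≤ 5, while C3 (-4x_1 ≤ -6) is equivalent to 4x_1 ≥ 6. Together they would need 6 ≤ 4x_1 ≤ 5, which is impossible since 6 > 5. No point satisfies all constraints.

The feasible region is empty; the LP is infeasible.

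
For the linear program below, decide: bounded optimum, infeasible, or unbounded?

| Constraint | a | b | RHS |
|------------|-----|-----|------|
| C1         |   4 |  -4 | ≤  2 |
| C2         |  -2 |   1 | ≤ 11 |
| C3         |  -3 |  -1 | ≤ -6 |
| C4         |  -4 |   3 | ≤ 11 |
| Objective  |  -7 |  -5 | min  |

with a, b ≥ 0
Feasible point: (1, 3) satisfies every constraint, so the LP is feasible.
Direction d = (1, 1): for each constraint row a, a·d ≤ 0 —
  (4)(1) + (-4)(1) = 0 ≤ 0
  (-2)(1) + (1)(1) = -1 ≤ 0
  (-3)(1) + (-1)(1) = -4 ≤ 0
  (-4)(1) + (3)(1) = -1 ≤ 0
and d ≥ 0, so (1, 3) + t·d stays feasible for every t ≥ 0. Along this ray z = -7a - 5b changes by -12 per unit t, so z → −∞.

Unbounded: there is a feasible ray along which z → −∞.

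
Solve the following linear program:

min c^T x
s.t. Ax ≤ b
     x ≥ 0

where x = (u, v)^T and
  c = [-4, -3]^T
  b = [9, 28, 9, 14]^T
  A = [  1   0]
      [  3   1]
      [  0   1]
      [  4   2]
Each vertex is the intersection of two constraint boundaries that also satisfies all remaining constraints:
  u = 0 and v = 0 → (0, 0)
  4u + 2v = 14 and v = 0 → (3.5, 0)
  4u + 2v = 14 and u = 0 → (0, 7)

Evaluating z = -4u - 3v at each vertex:
  (0, 0): z = 0
  (3.5, 0): z = -14
  (0, 7): z = -21

The minimum is at (0, 7) with z = -21.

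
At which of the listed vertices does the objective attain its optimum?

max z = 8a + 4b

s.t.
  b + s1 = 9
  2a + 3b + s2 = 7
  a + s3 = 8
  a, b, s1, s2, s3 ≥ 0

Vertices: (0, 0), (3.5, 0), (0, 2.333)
Evaluating z = 8a + 4b at each vertex:
  (0, 0): z = 0
  (3.5, 0): z = 28
  (0, 2.333): z = 9.333

The largest value is z = 28, attained at (3.5, 0).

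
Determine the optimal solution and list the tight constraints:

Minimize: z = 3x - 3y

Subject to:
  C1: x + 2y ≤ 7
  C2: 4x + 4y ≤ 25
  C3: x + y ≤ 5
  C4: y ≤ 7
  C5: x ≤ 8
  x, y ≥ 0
Optimal: x = 0, y = 3.5
Binding: C1, x ≥ 0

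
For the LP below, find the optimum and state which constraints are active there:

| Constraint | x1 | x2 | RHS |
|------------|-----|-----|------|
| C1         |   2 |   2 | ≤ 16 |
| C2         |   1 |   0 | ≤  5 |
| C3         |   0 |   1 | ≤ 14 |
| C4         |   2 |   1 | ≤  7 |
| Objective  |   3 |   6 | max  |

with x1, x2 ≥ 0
Optimal: x1 = 0, x2 = 7
Binding: C4, x1 ≥ 0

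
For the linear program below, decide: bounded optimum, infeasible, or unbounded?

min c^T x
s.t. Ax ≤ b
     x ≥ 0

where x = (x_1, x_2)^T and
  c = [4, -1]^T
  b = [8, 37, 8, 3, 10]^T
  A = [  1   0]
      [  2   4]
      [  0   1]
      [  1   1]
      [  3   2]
The point (0, 3) satisfies every constraint, so the LP is feasible; the constraints give x_1 ≤ 8 and x_2 ≤ 8, which with x_1, x_2 ≥ 0 keep the feasible region inside a bounded box. A feasible, bounded LP attains a finite optimum at a vertex.

Evaluating z = 4x_1 - x_2 at each vertex:
  (0, 0): z = 0
  (3, 0): z = 12
  (0, 3): z = -3

Bounded optimum: z* = -3 at (0, 3).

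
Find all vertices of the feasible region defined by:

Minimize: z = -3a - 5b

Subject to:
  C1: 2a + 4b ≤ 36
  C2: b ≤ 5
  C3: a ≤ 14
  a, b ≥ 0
Each vertex is the intersection of two constraint boundaries that also satisfies all remaining constraints:
  a = 0 and b = 0 → (0, 0)
  a = 14 and b = 0 → (14, 0)
  2a + 4b = 36 and a = 14 → (14, 2)
  2a + 4b = 36 and b = 5 → (8, 5)
  b = 5 and a = 0 → (0, 5)

Vertices: (0, 0), (14, 0), (14, 2), (8, 5), (0, 5)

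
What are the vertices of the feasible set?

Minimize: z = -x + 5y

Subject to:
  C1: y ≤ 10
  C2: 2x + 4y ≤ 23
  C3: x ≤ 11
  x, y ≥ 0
Each vertex is the intersection of two constraint boundaries that also satisfies all remaining constraints:
  x = 0 and y = 0 → (0, 0)
  x = 11 and y = 0 → (11, 0)
  2x + 4y = 23 and x = 11 → (11, 0.25)
  2x + 4y = 23 and x = 0 → (0, 5.75)

Vertices: (0, 0), (11, 0), (11, 0.25), (0, 5.75)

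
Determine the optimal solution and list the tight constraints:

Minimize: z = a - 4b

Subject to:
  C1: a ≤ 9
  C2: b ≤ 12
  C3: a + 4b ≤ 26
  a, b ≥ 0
Optimal: a = 0, b = 6.5
Slack at optimum:
  C1: slack = 9
  C2: slack = 5.5
  C3: slack = 0 (binding)
  a ≥ 0: a = 0 (binding)
  b ≥ 0: b = 6.5
Binding constraints: C3, a ≥ 0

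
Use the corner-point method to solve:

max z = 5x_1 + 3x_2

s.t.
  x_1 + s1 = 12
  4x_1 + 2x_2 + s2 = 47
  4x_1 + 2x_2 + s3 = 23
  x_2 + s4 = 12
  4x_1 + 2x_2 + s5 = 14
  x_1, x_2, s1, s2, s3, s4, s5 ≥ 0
Each vertex is the intersection of two constraint boundaries that also satisfies all remaining constraints:
  x_1 = 0 and x_2 = 0 → (0, 0)
  4x_1 + 2x_2 = 14 and x_2 = 0 → (3.5, 0)
  4x_1 + 2x_2 = 14 and x_1 = 0 → (0, 7)

Evaluating z = 5x_1 + 3x_2 at each vertex:
  (0, 0): z = 0
  (3.5, 0): z = 17.5
  (0, 7): z = 21

The maximum is at (0, 7) with z = 21.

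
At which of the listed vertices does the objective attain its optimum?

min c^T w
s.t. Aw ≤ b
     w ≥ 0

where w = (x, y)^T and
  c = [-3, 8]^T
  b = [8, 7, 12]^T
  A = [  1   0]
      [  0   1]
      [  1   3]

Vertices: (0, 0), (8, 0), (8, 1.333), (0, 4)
Evaluating z = -3x + 8y at each vertex:
  (0, 0): z = 0
  (8, 0): z = -24
  (8, 1.333): z = -13.33
  (0, 4): z = 32

The smallest value is z = -24, attained at (8, 0).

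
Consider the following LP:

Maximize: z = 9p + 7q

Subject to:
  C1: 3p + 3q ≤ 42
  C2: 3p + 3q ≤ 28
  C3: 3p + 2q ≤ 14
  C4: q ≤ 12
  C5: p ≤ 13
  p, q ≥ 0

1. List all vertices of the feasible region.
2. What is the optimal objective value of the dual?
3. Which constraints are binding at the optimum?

1. (0, 0), (4.667, 0), (0, 7)
2. 49 (by strong duality, equal to the primal optimum)
3. C3, p ≥ 0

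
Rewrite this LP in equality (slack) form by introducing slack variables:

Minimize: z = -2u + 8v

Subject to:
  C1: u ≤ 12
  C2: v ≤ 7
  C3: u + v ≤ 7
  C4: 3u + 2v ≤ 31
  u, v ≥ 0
min z = -2u + 8v

s.t.
  u + s1 = 12
  v + s2 = 7
  u + v + s3 = 7
  3u + 2v + s4 = 31
  u, v, s1, s2, s3, s4 ≥ 0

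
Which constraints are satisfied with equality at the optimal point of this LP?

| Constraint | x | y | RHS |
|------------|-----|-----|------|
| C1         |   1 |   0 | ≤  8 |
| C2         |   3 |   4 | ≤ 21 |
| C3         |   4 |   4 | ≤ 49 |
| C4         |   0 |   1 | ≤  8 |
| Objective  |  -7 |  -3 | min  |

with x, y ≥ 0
Optimal: x = 7, y = 0
Slack at optimum:
  C1: slack = 1
  C2: slack = 0 (binding)
  C3: slack = 21
  C4: slack = 8
  x ≥ 0: x = 7
  y ≥ 0: y = 0 (binding)
Binding constraints: C2, y ≥ 0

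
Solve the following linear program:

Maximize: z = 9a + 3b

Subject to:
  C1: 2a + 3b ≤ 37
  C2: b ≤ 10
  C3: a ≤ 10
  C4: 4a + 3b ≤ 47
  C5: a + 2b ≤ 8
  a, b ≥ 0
Each vertex is the intersection of two constraint boundaries that also satisfies all remaining constraints:
  a = 0 and b = 0 → (0, 0)
  a + 2b = 8 and b = 0 → (8, 0)
  a + 2b = 8 and a = 0 → (0, 4)

Evaluating z = 9a + 3b at each vertex:
  (0, 0): z = 0
  (8, 0): z = 72
  (0, 4): z = 12

The maximum is at (8, 0) with z = 72.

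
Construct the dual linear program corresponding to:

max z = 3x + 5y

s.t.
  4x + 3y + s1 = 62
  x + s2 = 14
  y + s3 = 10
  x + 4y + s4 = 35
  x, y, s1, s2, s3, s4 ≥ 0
Minimize: z = 62y1 + 14y2 + 10y3 + 35y4

Subject to:
  C1: -4y1 - y2 - y4 ≤ -3
  C2: -3y1 - y3 - 4y4 ≤ -5
  y1, y2, y3, y4 ≥ 0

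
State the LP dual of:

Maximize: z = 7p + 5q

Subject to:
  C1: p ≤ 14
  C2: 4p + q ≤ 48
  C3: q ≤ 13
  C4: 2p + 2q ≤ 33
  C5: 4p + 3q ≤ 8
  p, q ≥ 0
Minimize: z = 14y1 + 48y2 + 13y3 + 33y4 + 8y5

Subject to:
  C1: -y1 - 4y2 - 2y4 - 4y5 ≤ -7
  C2: -y2 - y3 - 2y4 - 3y5 ≤ -5
  y1, y2, y3, y4, y5 ≥ 0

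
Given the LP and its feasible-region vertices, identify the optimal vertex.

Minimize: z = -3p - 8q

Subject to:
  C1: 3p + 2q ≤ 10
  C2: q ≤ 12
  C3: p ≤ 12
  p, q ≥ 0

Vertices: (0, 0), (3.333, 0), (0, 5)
Evaluating z = -3p - 8q at each vertex:
  (0, 0): z = 0
  (3.333, 0): z = -10
  (0, 5): z = -40

The smallest value is z = -40, attained at (0, 5).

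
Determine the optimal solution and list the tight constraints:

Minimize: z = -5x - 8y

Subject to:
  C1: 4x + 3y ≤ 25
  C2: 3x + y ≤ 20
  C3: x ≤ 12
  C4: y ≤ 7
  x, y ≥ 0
Optimal: x = 1, y = 7
Slack at optimum:
  C1: slack = 0 (binding)
  C2: slack = 10
  C3: slack = 11
  C4: slack = 0 (binding)
  x ≥ 0: x = 1
  y ≥ 0: y = 7
Binding constraints: C1, C4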